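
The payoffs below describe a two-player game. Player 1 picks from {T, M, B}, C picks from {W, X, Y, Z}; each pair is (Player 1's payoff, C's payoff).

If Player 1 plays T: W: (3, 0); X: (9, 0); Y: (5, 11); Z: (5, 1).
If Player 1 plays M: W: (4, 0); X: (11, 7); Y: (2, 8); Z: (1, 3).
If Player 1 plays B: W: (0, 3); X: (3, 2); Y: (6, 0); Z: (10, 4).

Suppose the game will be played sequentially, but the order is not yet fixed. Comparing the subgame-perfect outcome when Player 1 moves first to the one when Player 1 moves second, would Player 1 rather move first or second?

If Player 1 leads: C's best replies are T→Y, M→Y, B→Z; Player 1's induced payoffs 5, 2, 10; outcome (B, Z), payoffs (10, 4).
If C leads: Player 1's best replies are W→M, X→M, Y→B, Z→B; C's induced payoffs 0, 7, 0, 4; outcome (M, X), payoffs (11, 7).
Player 1 gets 10 moving first and 11 moving second, so Player 1 prefers to move second.

second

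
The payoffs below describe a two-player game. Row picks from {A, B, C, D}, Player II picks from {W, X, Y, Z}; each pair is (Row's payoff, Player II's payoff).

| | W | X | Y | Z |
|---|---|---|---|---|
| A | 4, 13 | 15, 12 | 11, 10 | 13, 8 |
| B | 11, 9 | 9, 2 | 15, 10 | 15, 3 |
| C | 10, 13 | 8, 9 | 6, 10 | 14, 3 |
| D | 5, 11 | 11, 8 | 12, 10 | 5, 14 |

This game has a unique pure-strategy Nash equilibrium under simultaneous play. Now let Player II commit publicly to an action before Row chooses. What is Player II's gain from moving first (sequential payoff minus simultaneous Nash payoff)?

Backward induction with Player II moving first.
- W: BR = B, leader payoff 9.
- X: BR = A, leader payoff 12.
- Y: BR = B, leader payoff 10.
- Z: BR = B, leader payoff 3.
Player II's induced payoffs are 9, 12, 10, 3, so Player II commits to X. Subgame-perfect outcome: (A, X) with payoffs (15, 12).
Under simultaneous play:
Row's best replies: W→B; X→A; Y→B; Z→B.
Player II's best replies: A→W; B→Y; C→W; D→Z.
Only (B, Y) has each player best-responding; Nash payoffs (15, 10).
Player II's commitment gain: 12 − 10 = 2.

2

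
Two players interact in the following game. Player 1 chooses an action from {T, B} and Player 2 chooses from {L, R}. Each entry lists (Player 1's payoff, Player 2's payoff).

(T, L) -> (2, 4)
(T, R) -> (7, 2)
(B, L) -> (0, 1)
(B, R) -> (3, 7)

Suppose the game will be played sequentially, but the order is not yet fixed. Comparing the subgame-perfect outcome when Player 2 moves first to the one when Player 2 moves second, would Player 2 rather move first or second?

If Player 1 leads: Player 2's best replies are T→L, B→R; Player 1's induced payoffs 2, 3; outcome (B, R), payoffs (3, 7).
If Player 2 leads: Player 1's best replies are L→T, R→T; Player 2's induced payoffs 4, 2; outcome (T, L), payoffs (2, 4).
Player 2 gets 4 moving first and 7 moving second, so Player 2 prefers to move second.

second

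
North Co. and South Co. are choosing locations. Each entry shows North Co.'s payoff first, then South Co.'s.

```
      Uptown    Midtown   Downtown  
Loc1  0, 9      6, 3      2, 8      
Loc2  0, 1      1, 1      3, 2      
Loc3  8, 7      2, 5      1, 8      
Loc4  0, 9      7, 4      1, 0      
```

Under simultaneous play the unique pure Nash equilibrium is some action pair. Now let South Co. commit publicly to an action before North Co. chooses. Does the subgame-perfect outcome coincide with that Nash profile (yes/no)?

Backward induction with South Co. moving first.
- Uptown → North Co. plays Loc3 (best of 0, 0, 8, 0); South Co. gets 7.
- Midtown → North Co. plays Loc4 (best of 6, 1, 2, 7); South Co. gets 4.
- Downtown → North Co. plays Loc2 (best of 2, 3, 1, 1); South Co. gets 2.
Among 7, 4, 2, the best is 7 at Uptown. Subgame-perfect outcome: (Loc3, Uptown) with payoffs (8, 7).
Now find the simultaneous Nash equilibrium.
North Co.'s best replies: Uptown→Loc3; Midtown→Loc4; Downtown→Loc2.
South Co.'s best replies: Loc1→Uptown; Loc2→Downtown; Loc3→Downtown; Loc4→Uptown.
Only (Loc2, Downtown) has each player best-responding; Nash payoffs (3, 2).
Sequential outcome (Loc3, Uptown) differs from the Nash profile (Loc2, Downtown).

no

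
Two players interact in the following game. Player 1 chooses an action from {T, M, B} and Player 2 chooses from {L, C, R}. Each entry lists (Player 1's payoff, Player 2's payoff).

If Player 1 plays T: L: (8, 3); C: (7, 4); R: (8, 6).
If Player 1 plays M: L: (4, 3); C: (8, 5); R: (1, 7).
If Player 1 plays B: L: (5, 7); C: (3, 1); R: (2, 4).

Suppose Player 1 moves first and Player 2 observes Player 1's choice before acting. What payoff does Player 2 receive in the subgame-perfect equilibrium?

6

Work backward from Player 2's decision.
- T: BR = R, leader payoff 8.
- M: BR = R, leader payoff 1.
- B: BR = L, leader payoff 5.
Maximizing over 8, 1, 5, Player 1 chooses T. Subgame-perfect outcome: (T, R) with payoffs (8, 6).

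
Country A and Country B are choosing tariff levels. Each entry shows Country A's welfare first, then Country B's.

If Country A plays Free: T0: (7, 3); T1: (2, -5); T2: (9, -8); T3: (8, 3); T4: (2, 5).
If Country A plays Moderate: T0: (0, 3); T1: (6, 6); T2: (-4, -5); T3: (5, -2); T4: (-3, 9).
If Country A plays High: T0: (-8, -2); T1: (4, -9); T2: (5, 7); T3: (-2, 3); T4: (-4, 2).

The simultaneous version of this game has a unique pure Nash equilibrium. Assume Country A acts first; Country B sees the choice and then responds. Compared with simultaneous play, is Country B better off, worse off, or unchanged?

Backward induction with Country A moving first.
- Free: Country B compares 3, -5, -8, 3, 5 and picks T4; Country A would get 2.
- Moderate: Country B compares 3, 6, -5, -2, 9 and picks T4; Country A would get -3.
- High: Country B compares -2, -9, 7, 3, 2 and picks T2; Country A would get 5.
Country A's induced payoffs are 2, -3, 5, so Country A commits to High. Subgame-perfect outcome: (High, T2) with payoffs (5, 7).
Under simultaneous play:
Country A's best replies: T0→Free; T1→Moderate; T2→Free; T3→Free; T4→Free.
Country B's best replies: Free→T4; Moderate→T4; High→T2.
Only (Free, T4) has each player best-responding; Nash payoffs (2, 5).
Country B earns 7 sequentially versus 5 at the Nash outcome: better off.

better off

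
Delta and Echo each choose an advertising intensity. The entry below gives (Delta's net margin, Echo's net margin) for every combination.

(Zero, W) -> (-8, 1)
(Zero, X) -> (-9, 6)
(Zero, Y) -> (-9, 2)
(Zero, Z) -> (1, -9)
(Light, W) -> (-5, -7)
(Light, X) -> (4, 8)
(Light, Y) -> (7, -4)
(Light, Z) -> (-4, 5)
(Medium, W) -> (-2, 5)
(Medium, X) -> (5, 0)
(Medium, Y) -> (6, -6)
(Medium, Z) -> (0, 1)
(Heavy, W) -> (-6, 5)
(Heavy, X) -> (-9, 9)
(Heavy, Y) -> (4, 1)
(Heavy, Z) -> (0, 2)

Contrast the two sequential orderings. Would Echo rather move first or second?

second

If Delta leads: Echo's best replies are Zero→X, Light→X, Medium→W, Heavy→X; Delta's induced payoffs -9, 4, -2, -9; outcome (Light, X), payoffs (4, 8).
If Echo leads: Delta's best replies are W→Medium, X→Medium, Y→Light, Z→Zero; Echo's induced payoffs 5, 0, -4, -9; outcome (Medium, W), payoffs (-2, 5).
Echo gets 5 moving first and 8 moving second, so Echo prefers to move second.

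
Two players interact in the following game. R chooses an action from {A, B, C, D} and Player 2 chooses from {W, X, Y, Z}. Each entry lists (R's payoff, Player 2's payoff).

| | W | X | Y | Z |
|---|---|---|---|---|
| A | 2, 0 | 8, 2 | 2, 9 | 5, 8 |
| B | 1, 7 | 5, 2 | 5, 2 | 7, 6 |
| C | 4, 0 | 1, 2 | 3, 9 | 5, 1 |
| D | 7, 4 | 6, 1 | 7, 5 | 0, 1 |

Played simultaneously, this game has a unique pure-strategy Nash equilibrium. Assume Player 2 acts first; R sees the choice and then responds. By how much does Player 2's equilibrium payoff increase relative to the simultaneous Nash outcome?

Work backward from R's decision.
- W → R plays D (best of 2, 1, 4, 7); Player 2 gets 4.
- X → R plays A (best of 8, 5, 1, 6); Player 2 gets 2.
- Y → R plays D (best of 2, 5, 3, 7); Player 2 gets 5.
- Z → R plays B (best of 5, 7, 5, 0); Player 2 gets 6.
Maximizing over 4, 2, 5, 6, Player 2 chooses Z. Subgame-perfect outcome: (B, Z) with payoffs (7, 6).
For the simultaneous game, intersect best replies.
R's best replies: W→D; X→A; Y→D; Z→B.
Player 2's best replies: A→Y; B→W; C→Y; D→Y.
The unique mutual best reply is (D, Y), giving (7, 5).
Player 2's commitment gain: 6 − 5 = 1.

1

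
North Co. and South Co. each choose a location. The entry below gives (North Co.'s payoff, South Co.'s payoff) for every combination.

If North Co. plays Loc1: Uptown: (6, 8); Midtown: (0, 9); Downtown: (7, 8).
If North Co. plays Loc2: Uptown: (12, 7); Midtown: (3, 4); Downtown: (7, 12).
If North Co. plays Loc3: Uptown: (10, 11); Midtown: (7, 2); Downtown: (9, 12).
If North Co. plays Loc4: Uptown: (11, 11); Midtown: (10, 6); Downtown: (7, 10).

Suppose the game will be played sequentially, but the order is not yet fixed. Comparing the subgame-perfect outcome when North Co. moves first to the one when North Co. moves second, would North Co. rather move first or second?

If North Co. leads: South Co.'s best replies are Loc1→Midtown, Loc2→Downtown, Loc3→Downtown, Loc4→Uptown; North Co.'s induced payoffs 0, 7, 9, 11; outcome (Loc4, Uptown), payoffs (11, 11).
If South Co. leads: North Co.'s best replies are Uptown→Loc2, Midtown→Loc4, Downtown→Loc3; South Co.'s induced payoffs 7, 6, 12; outcome (Loc3, Downtown), payoffs (9, 12).
North Co. gets 11 moving first and 9 moving second, so North Co. prefers to move first.

first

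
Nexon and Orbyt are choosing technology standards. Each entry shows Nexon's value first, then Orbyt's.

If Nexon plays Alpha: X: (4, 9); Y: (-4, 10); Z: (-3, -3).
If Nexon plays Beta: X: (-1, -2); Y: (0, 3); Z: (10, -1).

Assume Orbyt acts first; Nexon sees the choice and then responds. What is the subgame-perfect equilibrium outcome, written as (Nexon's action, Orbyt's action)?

Work backward from Nexon's decision.
- X → Nexon plays Alpha (best of 4, -1); Orbyt gets 9.
- Y → Nexon plays Beta (best of -4, 0); Orbyt gets 3.
- Z → Nexon plays Beta (best of -3, 10); Orbyt gets -1.
Maximizing over 9, 3, -1, Orbyt chooses X. Subgame-perfect outcome: (Alpha, X) with payoffs (4, 9).

(Alpha, X)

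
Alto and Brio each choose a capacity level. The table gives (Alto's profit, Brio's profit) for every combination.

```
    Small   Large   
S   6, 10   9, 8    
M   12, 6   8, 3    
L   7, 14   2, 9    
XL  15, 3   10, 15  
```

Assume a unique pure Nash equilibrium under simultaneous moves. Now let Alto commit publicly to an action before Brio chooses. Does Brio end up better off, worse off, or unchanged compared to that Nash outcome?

worse off

Work backward from Brio's decision.
- S: Brio compares 10, 8 and picks Small; Alto would get 6.
- M: Brio compares 6, 3 and picks Small; Alto would get 12.
- L: Brio compares 14, 9 and picks Small; Alto would get 7.
- XL: Brio compares 3, 15 and picks Large; Alto would get 10.
Alto's induced payoffs are 6, 12, 7, 10, so Alto commits to M. Subgame-perfect outcome: (M, Small) with payoffs (12, 6).
Under simultaneous play:
Alto's best replies: Small→XL; Large→XL.
Brio's best replies: S→Small; M→Small; L→Small; XL→Large.
The unique mutual best reply is (XL, Large), giving (10, 15).
Brio earns 6 sequentially versus 15 at the Nash outcome: worse off.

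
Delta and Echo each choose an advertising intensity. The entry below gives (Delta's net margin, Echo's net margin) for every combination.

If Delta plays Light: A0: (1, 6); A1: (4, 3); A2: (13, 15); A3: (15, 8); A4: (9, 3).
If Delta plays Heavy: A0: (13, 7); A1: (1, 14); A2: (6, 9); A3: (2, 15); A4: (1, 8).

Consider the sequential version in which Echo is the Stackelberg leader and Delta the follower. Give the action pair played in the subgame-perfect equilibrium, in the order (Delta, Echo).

Delta best-responds to each possible Echo move:
- A0 → Delta plays Heavy (best of 1, 13); Echo gets 7.
- A1 → Delta plays Light (best of 4, 1); Echo gets 3.
- A2 → Delta plays Light (best of 13, 6); Echo gets 15.
- A3 → Delta plays Light (best of 15, 2); Echo gets 8.
- A4 → Delta plays Light (best of 9, 1); Echo gets 3.
Maximizing over 7, 3, 15, 8, 3, Echo chooses A2. Subgame-perfect outcome: (Light, A2) with payoffs (13, 15).

(Light, A2)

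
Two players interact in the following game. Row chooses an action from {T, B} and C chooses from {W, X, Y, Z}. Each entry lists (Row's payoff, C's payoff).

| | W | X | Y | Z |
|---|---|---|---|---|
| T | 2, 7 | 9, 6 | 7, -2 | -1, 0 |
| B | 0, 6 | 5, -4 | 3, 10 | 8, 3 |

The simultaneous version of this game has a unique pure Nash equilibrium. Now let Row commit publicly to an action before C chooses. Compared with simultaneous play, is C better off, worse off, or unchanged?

Work backward from C's decision.
- T → C plays W (best of 7, 6, -2, 0); Row gets 2.
- B → C plays Y (best of 6, -4, 10, 3); Row gets 3.
Among 2, 3, the best is 3 at B. Subgame-perfect outcome: (B, Y) with payoffs (3, 10).
Under simultaneous play:
Row's best replies: W→T; X→T; Y→T; Z→B.
C's best replies: T→W; B→Y.
Only (T, W) has each player best-responding; Nash payoffs (2, 7).
C earns 10 sequentially versus 7 at the Nash outcome: better off.

better off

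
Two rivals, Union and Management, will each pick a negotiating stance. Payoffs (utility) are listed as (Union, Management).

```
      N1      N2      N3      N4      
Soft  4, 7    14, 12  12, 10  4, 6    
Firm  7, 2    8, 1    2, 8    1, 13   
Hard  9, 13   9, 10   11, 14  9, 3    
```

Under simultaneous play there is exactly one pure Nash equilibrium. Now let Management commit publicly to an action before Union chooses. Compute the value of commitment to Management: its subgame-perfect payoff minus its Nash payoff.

1

Union best-responds to each possible Management move:
- N1: BR = Hard, leader payoff 13.
- N2: BR = Soft, leader payoff 12.
- N3: BR = Soft, leader payoff 10.
- N4: BR = Hard, leader payoff 3.
Management's induced payoffs are 13, 12, 10, 3, so Management commits to N1. Subgame-perfect outcome: (Hard, N1) with payoffs (9, 13).
Now find the simultaneous Nash equilibrium.
Union's best replies: N1→Hard; N2→Soft; N3→Soft; N4→Hard.
Management's best replies: Soft→N2; Firm→N4; Hard→N3.
Only (Soft, N2) has each player best-responding; Nash payoffs (14, 12).
Management's commitment gain: 13 − 12 = 1.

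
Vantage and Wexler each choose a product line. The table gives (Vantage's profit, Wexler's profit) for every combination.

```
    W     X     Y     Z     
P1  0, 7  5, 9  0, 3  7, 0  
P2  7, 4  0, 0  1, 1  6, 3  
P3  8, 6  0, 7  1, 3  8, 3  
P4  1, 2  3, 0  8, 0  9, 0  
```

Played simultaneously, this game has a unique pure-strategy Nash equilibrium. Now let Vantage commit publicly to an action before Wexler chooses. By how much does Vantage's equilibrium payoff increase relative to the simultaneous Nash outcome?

Backward induction with Vantage moving first.
- P1: Wexler compares 7, 9, 3, 0 and picks X; Vantage would get 5.
- P2: Wexler compares 4, 0, 1, 3 and picks W; Vantage would get 7.
- P3: Wexler compares 6, 7, 3, 3 and picks X; Vantage would get 0.
- P4: Wexler compares 2, 0, 0, 0 and picks W; Vantage would get 1.
Maximizing over 5, 7, 0, 1, Vantage chooses P2. Subgame-perfect outcome: (P2, W) with payoffs (7, 4).
Under simultaneous play:
Vantage's best replies: W→P3; X→P1; Y→P4; Z→P4.
Wexler's best replies: P1→X; P2→W; P3→X; P4→W.
The unique mutual best reply is (P1, X), giving (5, 9).
Vantage's commitment gain: 7 − 5 = 2.

2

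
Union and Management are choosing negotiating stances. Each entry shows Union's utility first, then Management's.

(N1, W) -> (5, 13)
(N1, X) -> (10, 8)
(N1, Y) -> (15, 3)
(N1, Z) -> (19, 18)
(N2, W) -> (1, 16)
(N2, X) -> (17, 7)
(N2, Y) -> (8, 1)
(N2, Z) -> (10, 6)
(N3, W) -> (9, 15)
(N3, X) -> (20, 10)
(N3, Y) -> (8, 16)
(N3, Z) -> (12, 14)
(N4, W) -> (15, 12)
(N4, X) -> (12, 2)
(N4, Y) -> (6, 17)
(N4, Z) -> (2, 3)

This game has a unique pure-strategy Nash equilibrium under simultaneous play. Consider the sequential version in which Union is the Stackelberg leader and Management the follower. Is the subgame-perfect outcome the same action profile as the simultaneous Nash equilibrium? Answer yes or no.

Solve by backward induction (Union leads).
- N1: BR = Z, leader payoff 19.
- N2: BR = W, leader payoff 1.
- N3: BR = Y, leader payoff 8.
- N4: BR = Y, leader payoff 6.
Union's induced payoffs are 19, 1, 8, 6, so Union commits to N1. Subgame-perfect outcome: (N1, Z) with payoffs (19, 18).
Under simultaneous play:
Union's best replies: W→N4; X→N3; Y→N1; Z→N1.
Management's best replies: N1→Z; N2→W; N3→Y; N4→Y.
The unique mutual best reply is (N1, Z), giving (19, 18).
Sequential outcome (N1, Z) coincides with the Nash profile (N1, Z).

yes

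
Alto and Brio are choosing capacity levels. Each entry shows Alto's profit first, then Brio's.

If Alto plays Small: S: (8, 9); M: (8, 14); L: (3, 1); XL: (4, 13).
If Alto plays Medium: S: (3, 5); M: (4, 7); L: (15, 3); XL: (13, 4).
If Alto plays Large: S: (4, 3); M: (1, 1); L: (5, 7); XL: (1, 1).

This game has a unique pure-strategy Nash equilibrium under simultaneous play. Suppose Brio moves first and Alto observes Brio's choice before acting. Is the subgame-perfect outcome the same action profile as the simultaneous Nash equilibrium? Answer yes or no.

Alto best-responds to each possible Brio move:
- S → Alto plays Small (best of 8, 3, 4); Brio gets 9.
- M → Alto plays Small (best of 8, 4, 1); Brio gets 14.
- L → Alto plays Medium (best of 3, 15, 5); Brio gets 3.
- XL → Alto plays Medium (best of 4, 13, 1); Brio gets 4.
Among 9, 14, 3, 4, the best is 14 at M. Subgame-perfect outcome: (Small, M) with payoffs (8, 14).
Under simultaneous play:
Alto's best replies: S→Small; M→Small; L→Medium; XL→Medium.
Brio's best replies: Small→M; Medium→M; Large→L.
The unique mutual best reply is (Small, M), giving (8, 14).
Sequential outcome (Small, M) coincides with the Nash profile (Small, M).

yes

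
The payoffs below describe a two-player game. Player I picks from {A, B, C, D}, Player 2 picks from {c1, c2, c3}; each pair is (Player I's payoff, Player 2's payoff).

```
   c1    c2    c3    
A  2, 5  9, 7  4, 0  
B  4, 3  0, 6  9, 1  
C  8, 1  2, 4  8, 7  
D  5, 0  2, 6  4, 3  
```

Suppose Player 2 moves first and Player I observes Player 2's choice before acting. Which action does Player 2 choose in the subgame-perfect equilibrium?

Work backward from Player I's decision.
- c1: Player I compares 2, 4, 8, 5 and picks C; Player 2 would get 1.
- c2: Player I compares 9, 0, 2, 2 and picks A; Player 2 would get 7.
- c3: Player I compares 4, 9, 8, 4 and picks B; Player 2 would get 1.
Maximizing over 1, 7, 1, Player 2 chooses c2. Subgame-perfect outcome: (A, c2) with payoffs (9, 7).

c2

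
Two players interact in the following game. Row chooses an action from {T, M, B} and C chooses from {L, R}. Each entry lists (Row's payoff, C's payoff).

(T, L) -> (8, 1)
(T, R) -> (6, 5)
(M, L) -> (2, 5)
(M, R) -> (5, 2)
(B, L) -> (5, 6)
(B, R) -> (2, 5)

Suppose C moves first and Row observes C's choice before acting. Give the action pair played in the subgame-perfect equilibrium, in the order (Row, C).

(T, R)

Solve by backward induction (C leads).
- L: Row compares 8, 2, 5 and picks T; C would get 1.
- R: Row compares 6, 5, 2 and picks T; C would get 5.
Maximizing over 1, 5, C chooses R. Subgame-perfect outcome: (T, R) with payoffs (6, 5).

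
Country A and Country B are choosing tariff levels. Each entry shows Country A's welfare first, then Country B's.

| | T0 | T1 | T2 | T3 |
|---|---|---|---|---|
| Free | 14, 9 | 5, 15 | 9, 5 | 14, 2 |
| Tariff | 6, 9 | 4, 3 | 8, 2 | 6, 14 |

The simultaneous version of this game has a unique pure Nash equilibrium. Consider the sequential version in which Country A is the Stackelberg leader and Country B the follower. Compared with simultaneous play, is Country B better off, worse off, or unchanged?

worse off

Work backward from Country B's decision.
- Free: BR = T1, leader payoff 5.
- Tariff: BR = T3, leader payoff 6.
Country A's induced payoffs are 5, 6, so Country A commits to Tariff. Subgame-perfect outcome: (Tariff, T3) with payoffs (6, 14).
Now find the simultaneous Nash equilibrium.
Country A's best replies: T0→Free; T1→Free; T2→Free; T3→Free.
Country B's best replies: Free→T1; Tariff→T3.
The unique mutual best reply is (Free, T1), giving (5, 15).
Country B earns 14 sequentially versus 15 at the Nash outcome: worse off.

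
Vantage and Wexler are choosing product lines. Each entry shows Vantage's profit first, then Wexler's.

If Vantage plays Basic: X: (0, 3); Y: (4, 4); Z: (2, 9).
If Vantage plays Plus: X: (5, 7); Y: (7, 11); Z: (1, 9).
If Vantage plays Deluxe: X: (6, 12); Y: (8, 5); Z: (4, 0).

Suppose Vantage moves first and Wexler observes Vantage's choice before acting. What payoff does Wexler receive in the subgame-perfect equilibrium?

11

Work backward from Wexler's decision.
- Basic → Wexler plays Z (best of 3, 4, 9); Vantage gets 2.
- Plus → Wexler plays Y (best of 7, 11, 9); Vantage gets 7.
- Deluxe → Wexler plays X (best of 12, 5, 0); Vantage gets 6.
Maximizing over 2, 7, 6, Vantage chooses Plus. Subgame-perfect outcome: (Plus, Y) with payoffs (7, 11).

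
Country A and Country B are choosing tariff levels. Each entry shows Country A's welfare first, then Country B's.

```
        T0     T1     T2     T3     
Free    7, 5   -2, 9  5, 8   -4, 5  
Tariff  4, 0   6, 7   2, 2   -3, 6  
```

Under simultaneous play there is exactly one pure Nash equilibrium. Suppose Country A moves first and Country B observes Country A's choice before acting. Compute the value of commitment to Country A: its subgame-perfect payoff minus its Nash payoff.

Solve by backward induction (Country A leads).
- Free: BR = T1, leader payoff -2.
- Tariff: BR = T1, leader payoff 6.
Country A's induced payoffs are -2, 6, so Country A commits to Tariff. Subgame-perfect outcome: (Tariff, T1) with payoffs (6, 7).
For the simultaneous game, intersect best replies.
Country A's best replies: T0→Free; T1→Tariff; T2→Free; T3→Tariff.
Country B's best replies: Free→T1; Tariff→T1.
The unique mutual best reply is (Tariff, T1), giving (6, 7).
Country A's commitment gain: 6 − 6 = 0.

0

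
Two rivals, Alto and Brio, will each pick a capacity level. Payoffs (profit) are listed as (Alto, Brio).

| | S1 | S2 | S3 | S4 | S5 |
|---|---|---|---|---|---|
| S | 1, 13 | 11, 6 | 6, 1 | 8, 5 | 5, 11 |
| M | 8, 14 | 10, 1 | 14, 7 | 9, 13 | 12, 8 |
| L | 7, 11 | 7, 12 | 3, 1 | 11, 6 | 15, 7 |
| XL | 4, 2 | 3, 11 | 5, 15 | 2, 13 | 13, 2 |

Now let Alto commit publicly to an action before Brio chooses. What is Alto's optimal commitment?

M

Backward induction with Alto moving first.
- S: BR = S1, leader payoff 1.
- M: BR = S1, leader payoff 8.
- L: BR = S2, leader payoff 7.
- XL: BR = S3, leader payoff 5.
Among 1, 8, 7, 5, the best is 8 at M. Subgame-perfect outcome: (M, S1) with payoffs (8, 14).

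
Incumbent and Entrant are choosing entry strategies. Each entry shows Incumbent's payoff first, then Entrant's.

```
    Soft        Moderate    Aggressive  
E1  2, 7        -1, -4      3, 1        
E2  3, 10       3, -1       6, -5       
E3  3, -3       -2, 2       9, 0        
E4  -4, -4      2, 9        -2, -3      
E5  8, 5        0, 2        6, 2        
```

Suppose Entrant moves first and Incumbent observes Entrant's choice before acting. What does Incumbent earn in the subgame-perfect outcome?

Solve by backward induction (Entrant leads).
- Soft → Incumbent plays E5 (best of 2, 3, 3, -4, 8); Entrant gets 5.
- Moderate → Incumbent plays E2 (best of -1, 3, -2, 2, 0); Entrant gets -1.
- Aggressive → Incumbent plays E3 (best of 3, 6, 9, -2, 6); Entrant gets 0.
Entrant's induced payoffs are 5, -1, 0, so Entrant commits to Soft. Subgame-perfect outcome: (E5, Soft) with payoffs (8, 5).

8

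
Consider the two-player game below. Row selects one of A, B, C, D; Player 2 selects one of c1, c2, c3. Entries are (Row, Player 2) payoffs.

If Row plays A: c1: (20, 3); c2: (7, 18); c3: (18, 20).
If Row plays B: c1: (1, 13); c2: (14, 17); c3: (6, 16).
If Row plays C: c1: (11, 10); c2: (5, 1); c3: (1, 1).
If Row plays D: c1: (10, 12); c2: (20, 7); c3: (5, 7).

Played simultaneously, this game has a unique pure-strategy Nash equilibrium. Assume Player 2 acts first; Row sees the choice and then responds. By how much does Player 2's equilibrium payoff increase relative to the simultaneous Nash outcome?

Solve by backward induction (Player 2 leads).
- c1: BR = A, leader payoff 3.
- c2: BR = D, leader payoff 7.
- c3: BR = A, leader payoff 20.
Among 3, 7, 20, the best is 20 at c3. Subgame-perfect outcome: (A, c3) with payoffs (18, 20).
Under simultaneous play:
Row's best replies: c1→A; c2→D; c3→A.
Player 2's best replies: A→c3; B→c2; C→c1; D→c1.
The unique mutual best reply is (A, c3), giving (18, 20).
Player 2's commitment gain: 20 − 20 = 0.

0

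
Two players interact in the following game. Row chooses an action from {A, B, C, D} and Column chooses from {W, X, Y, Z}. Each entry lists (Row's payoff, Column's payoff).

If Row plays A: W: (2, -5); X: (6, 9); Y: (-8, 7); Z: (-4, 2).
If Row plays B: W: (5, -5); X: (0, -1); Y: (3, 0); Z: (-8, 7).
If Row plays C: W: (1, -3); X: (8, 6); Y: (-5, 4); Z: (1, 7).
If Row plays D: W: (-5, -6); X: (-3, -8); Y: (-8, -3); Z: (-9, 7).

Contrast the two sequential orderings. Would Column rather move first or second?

second

If Row leads: Column's best replies are A→X, B→Z, C→Z, D→Z; Row's induced payoffs 6, -8, 1, -9; outcome (A, X), payoffs (6, 9).
If Column leads: Row's best replies are W→B, X→C, Y→B, Z→C; Column's induced payoffs -5, 6, 0, 7; outcome (C, Z), payoffs (1, 7).
Column gets 7 moving first and 9 moving second, so Column prefers to move second.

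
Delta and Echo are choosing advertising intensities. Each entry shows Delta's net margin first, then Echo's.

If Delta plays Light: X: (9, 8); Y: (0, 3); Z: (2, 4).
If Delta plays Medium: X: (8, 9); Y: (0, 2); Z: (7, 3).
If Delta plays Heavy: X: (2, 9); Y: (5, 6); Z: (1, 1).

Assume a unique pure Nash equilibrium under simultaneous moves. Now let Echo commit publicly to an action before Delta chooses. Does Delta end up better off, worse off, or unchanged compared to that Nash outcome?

Backward induction with Echo moving first.
- X → Delta plays Light (best of 9, 8, 2); Echo gets 8.
- Y → Delta plays Heavy (best of 0, 0, 5); Echo gets 6.
- Z → Delta plays Medium (best of 2, 7, 1); Echo gets 3.
Maximizing over 8, 6, 3, Echo chooses X. Subgame-perfect outcome: (Light, X) with payoffs (9, 8).
Now find the simultaneous Nash equilibrium.
Delta's best replies: X→Light; Y→Heavy; Z→Medium.
Echo's best replies: Light→X; Medium→X; Heavy→X.
Only (Light, X) has each player best-responding; Nash payoffs (9, 8).
Delta earns 9 sequentially versus 9 at the Nash outcome: unchanged.

unchanged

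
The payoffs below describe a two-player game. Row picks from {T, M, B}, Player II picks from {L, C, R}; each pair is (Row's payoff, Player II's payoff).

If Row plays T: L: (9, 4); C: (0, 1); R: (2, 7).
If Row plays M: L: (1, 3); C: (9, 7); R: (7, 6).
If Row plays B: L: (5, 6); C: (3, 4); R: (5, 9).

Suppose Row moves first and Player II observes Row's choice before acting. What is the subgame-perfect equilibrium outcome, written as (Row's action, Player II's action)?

Player II best-responds to each possible Row move:
- T → Player II plays R (best of 4, 1, 7); Row gets 2.
- M → Player II plays C (best of 3, 7, 6); Row gets 9.
- B → Player II plays R (best of 6, 4, 9); Row gets 5.
Maximizing over 2, 9, 5, Row chooses M. Subgame-perfect outcome: (M, C) with payoffs (9, 7).

(M, C)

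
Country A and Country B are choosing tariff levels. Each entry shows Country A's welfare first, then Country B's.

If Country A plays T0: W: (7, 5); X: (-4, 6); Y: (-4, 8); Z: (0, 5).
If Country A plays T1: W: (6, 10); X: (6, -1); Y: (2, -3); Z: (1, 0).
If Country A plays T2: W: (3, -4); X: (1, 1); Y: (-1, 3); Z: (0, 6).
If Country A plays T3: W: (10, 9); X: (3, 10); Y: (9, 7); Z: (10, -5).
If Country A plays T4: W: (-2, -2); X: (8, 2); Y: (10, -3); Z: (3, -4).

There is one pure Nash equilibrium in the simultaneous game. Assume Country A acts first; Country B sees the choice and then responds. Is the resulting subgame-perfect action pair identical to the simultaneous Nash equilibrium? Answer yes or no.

Work backward from Country B's decision.
- T0: BR = Y, leader payoff -4.
- T1: BR = W, leader payoff 6.
- T2: BR = Z, leader payoff 0.
- T3: BR = X, leader payoff 3.
- T4: BR = X, leader payoff 8.
Among -4, 6, 0, 3, 8, the best is 8 at T4. Subgame-perfect outcome: (T4, X) with payoffs (8, 2).
For the simultaneous game, intersect best replies.
Country A's best replies: W→T3; X→T4; Y→T4; Z→T3.
Country B's best replies: T0→Y; T1→W; T2→Z; T3→X; T4→X.
The unique mutual best reply is (T4, X), giving (8, 2).
Sequential outcome (T4, X) coincides with the Nash profile (T4, X).

yes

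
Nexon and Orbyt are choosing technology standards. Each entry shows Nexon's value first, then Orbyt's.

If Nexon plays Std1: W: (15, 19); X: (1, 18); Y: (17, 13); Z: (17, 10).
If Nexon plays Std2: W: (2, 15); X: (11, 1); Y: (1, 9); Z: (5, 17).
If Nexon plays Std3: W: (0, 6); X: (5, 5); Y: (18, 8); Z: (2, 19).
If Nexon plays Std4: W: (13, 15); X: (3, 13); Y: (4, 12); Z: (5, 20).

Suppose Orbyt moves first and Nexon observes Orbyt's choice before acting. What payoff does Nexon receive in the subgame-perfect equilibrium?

Backward induction with Orbyt moving first.
- W → Nexon plays Std1 (best of 15, 2, 0, 13); Orbyt gets 19.
- X → Nexon plays Std2 (best of 1, 11, 5, 3); Orbyt gets 1.
- Y → Nexon plays Std3 (best of 17, 1, 18, 4); Orbyt gets 8.
- Z → Nexon plays Std1 (best of 17, 5, 2, 5); Orbyt gets 10.
Orbyt's induced payoffs are 19, 1, 8, 10, so Orbyt commits to W. Subgame-perfect outcome: (Std1, W) with payoffs (15, 19).

15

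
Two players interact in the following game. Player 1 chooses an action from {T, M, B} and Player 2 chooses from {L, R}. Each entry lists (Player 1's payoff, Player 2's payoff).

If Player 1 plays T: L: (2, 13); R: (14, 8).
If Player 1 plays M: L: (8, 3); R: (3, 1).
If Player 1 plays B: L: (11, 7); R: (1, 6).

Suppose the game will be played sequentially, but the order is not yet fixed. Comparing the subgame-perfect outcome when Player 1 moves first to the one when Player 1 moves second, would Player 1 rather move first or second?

second

If Player 1 leads: Player 2's best replies are T→L, M→L, B→L; Player 1's induced payoffs 2, 8, 11; outcome (B, L), payoffs (11, 7).
If Player 2 leads: Player 1's best replies are L→B, R→T; Player 2's induced payoffs 7, 8; outcome (T, R), payoffs (14, 8).
Player 1 gets 11 moving first and 14 moving second, so Player 1 prefers to move second.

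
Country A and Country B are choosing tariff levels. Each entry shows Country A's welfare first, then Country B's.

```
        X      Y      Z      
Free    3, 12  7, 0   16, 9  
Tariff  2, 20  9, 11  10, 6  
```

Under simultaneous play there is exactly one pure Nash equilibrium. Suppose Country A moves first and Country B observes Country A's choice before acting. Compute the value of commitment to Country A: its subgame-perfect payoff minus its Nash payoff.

0

Solve by backward induction (Country A leads).
- Free: BR = X, leader payoff 3.
- Tariff: BR = X, leader payoff 2.
Maximizing over 3, 2, Country A chooses Free. Subgame-perfect outcome: (Free, X) with payoffs (3, 12).
Under simultaneous play:
Country A's best replies: X→Free; Y→Tariff; Z→Free.
Country B's best replies: Free→X; Tariff→X.
Only (Free, X) has each player best-responding; Nash payoffs (3, 12).
Country A's commitment gain: 3 − 3 = 0.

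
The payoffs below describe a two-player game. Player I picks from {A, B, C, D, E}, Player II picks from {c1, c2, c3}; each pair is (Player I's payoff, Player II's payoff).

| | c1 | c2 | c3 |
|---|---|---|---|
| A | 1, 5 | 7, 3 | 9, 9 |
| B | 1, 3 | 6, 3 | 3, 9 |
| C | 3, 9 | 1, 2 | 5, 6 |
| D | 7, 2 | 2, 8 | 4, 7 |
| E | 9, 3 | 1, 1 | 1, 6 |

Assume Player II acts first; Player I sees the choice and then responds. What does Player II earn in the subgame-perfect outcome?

Solve by backward induction (Player II leads).
- c1: Player I compares 1, 1, 3, 7, 9 and picks E; Player II would get 3.
- c2: Player I compares 7, 6, 1, 2, 1 and picks A; Player II would get 3.
- c3: Player I compares 9, 3, 5, 4, 1 and picks A; Player II would get 9.
Maximizing over 3, 3, 9, Player II chooses c3. Subgame-perfect outcome: (A, c3) with payoffs (9, 9).

9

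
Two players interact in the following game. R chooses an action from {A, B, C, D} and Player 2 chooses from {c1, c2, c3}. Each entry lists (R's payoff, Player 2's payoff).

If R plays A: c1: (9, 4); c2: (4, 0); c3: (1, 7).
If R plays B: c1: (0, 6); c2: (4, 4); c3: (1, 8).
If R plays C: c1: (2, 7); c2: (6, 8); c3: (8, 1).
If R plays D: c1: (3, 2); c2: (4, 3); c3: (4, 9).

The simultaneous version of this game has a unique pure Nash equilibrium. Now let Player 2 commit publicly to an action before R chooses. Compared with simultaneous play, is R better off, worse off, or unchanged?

Work backward from R's decision.
- c1 → R plays A (best of 9, 0, 2, 3); Player 2 gets 4.
- c2 → R plays C (best of 4, 4, 6, 4); Player 2 gets 8.
- c3 → R plays C (best of 1, 1, 8, 4); Player 2 gets 1.
Player 2's induced payoffs are 4, 8, 1, so Player 2 commits to c2. Subgame-perfect outcome: (C, c2) with payoffs (6, 8).
For the simultaneous game, intersect best replies.
R's best replies: c1→A; c2→C; c3→C.
Player 2's best replies: A→c3; B→c3; C→c2; D→c3.
Only (C, c2) has each player best-responding; Nash payoffs (6, 8).
R earns 6 sequentially versus 6 at the Nash outcome: unchanged.

unchanged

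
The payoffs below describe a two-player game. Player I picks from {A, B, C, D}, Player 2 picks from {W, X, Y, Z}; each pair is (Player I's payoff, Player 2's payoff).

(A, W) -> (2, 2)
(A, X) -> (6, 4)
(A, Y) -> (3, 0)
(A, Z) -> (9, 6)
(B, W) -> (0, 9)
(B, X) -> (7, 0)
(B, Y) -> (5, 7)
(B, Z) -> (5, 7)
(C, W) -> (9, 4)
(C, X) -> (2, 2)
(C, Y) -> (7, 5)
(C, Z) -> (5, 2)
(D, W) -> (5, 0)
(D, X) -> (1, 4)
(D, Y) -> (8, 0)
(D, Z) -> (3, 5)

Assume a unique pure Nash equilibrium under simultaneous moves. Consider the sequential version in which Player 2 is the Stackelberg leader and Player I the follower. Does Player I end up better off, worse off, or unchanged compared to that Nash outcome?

Work backward from Player I's decision.
- W: Player I compares 2, 0, 9, 5 and picks C; Player 2 would get 4.
- X: Player I compares 6, 7, 2, 1 and picks B; Player 2 would get 0.
- Y: Player I compares 3, 5, 7, 8 and picks D; Player 2 would get 0.
- Z: Player I compares 9, 5, 5, 3 and picks A; Player 2 would get 6.
Maximizing over 4, 0, 0, 6, Player 2 chooses Z. Subgame-perfect outcome: (A, Z) with payoffs (9, 6).
Now find the simultaneous Nash equilibrium.
Player I's best replies: W→C; X→B; Y→D; Z→A.
Player 2's best replies: A→Z; B→W; C→Y; D→Z.
The unique mutual best reply is (A, Z), giving (9, 6).
Player I earns 9 sequentially versus 9 at the Nash outcome: unchanged.

unchanged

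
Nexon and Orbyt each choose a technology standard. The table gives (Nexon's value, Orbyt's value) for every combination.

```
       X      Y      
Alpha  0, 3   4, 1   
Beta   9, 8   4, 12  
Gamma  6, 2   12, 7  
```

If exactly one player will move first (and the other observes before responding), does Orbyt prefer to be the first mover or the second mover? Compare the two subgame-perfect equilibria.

first

If Nexon leads: Orbyt's best replies are Alpha→X, Beta→Y, Gamma→Y; Nexon's induced payoffs 0, 4, 12; outcome (Gamma, Y), payoffs (12, 7).
If Orbyt leads: Nexon's best replies are X→Beta, Y→Gamma; Orbyt's induced payoffs 8, 7; outcome (Beta, X), payoffs (9, 8).
Orbyt gets 8 moving first and 7 moving second, so Orbyt prefers to move first.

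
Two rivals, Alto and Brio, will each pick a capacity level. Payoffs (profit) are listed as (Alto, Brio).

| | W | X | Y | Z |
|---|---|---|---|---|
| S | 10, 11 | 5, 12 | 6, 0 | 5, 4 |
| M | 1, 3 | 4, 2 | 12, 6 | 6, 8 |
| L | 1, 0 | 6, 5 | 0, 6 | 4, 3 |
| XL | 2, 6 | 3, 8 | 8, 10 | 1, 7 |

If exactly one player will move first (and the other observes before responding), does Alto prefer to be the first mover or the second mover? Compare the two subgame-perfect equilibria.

If Alto leads: Brio's best replies are S→X, M→Z, L→Y, XL→Y; Alto's induced payoffs 5, 6, 0, 8; outcome (XL, Y), payoffs (8, 10).
If Brio leads: Alto's best replies are W→S, X→L, Y→M, Z→M; Brio's induced payoffs 11, 5, 6, 8; outcome (S, W), payoffs (10, 11).
Alto gets 8 moving first and 10 moving second, so Alto prefers to move second.

second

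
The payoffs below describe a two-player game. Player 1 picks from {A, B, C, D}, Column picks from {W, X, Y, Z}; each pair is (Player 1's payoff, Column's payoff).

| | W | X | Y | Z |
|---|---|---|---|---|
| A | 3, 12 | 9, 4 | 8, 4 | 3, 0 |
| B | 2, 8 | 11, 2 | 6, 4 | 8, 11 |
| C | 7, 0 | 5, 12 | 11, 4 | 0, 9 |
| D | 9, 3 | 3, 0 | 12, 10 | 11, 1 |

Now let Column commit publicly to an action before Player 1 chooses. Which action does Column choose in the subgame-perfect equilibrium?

Player 1 best-responds to each possible Column move:
- W → Player 1 plays D (best of 3, 2, 7, 9); Column gets 3.
- X → Player 1 plays B (best of 9, 11, 5, 3); Column gets 2.
- Y → Player 1 plays D (best of 8, 6, 11, 12); Column gets 10.
- Z → Player 1 plays D (best of 3, 8, 0, 11); Column gets 1.
Column's induced payoffs are 3, 2, 10, 1, so Column commits to Y. Subgame-perfect outcome: (D, Y) with payoffs (12, 10).

Y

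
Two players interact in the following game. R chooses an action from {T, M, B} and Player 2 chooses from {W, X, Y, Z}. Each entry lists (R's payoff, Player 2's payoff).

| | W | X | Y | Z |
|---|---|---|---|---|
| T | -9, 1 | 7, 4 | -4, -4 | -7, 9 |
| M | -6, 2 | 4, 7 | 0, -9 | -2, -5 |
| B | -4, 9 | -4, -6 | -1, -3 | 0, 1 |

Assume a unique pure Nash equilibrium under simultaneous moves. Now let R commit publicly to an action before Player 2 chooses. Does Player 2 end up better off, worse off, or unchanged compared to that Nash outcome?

Solve by backward induction (R leads).
- T: Player 2 compares 1, 4, -4, 9 and picks Z; R would get -7.
- M: Player 2 compares 2, 7, -9, -5 and picks X; R would get 4.
- B: Player 2 compares 9, -6, -3, 1 and picks W; R would get -4.
R's induced payoffs are -7, 4, -4, so R commits to M. Subgame-perfect outcome: (M, X) with payoffs (4, 7).
Under simultaneous play:
R's best replies: W→B; X→T; Y→M; Z→B.
Player 2's best replies: T→Z; M→X; B→W.
The unique mutual best reply is (B, W), giving (-4, 9).
Player 2 earns 7 sequentially versus 9 at the Nash outcome: worse off.

worse off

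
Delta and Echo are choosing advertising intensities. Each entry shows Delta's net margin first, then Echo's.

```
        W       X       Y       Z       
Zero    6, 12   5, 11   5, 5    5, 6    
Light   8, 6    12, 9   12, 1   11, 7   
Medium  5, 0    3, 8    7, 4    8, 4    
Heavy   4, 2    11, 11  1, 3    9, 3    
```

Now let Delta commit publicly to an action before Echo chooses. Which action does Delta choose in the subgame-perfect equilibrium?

Light

Solve by backward induction (Delta leads).
- Zero → Echo plays W (best of 12, 11, 5, 6); Delta gets 6.
- Light → Echo plays X (best of 6, 9, 1, 7); Delta gets 12.
- Medium → Echo plays X (best of 0, 8, 4, 4); Delta gets 3.
- Heavy → Echo plays X (best of 2, 11, 3, 3); Delta gets 11.
Maximizing over 6, 12, 3, 11, Delta chooses Light. Subgame-perfect outcome: (Light, X) with payoffs (12, 9).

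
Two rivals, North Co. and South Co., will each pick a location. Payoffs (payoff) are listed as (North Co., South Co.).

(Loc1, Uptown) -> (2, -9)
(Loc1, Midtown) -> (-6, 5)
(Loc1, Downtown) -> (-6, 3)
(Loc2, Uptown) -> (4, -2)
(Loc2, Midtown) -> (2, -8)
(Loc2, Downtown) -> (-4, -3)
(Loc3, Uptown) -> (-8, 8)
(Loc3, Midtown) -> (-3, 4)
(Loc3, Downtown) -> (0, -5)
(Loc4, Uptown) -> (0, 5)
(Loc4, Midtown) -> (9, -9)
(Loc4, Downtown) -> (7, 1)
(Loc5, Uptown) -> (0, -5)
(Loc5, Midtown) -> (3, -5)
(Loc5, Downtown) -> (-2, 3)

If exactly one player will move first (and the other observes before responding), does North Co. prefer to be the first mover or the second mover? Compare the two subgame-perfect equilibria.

second

If North Co. leads: South Co.'s best replies are Loc1→Midtown, Loc2→Uptown, Loc3→Uptown, Loc4→Uptown, Loc5→Downtown; North Co.'s induced payoffs -6, 4, -8, 0, -2; outcome (Loc2, Uptown), payoffs (4, -2).
If South Co. leads: North Co.'s best replies are Uptown→Loc2, Midtown→Loc4, Downtown→Loc4; South Co.'s induced payoffs -2, -9, 1; outcome (Loc4, Downtown), payoffs (7, 1).
North Co. gets 4 moving first and 7 moving second, so North Co. prefers to move second.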